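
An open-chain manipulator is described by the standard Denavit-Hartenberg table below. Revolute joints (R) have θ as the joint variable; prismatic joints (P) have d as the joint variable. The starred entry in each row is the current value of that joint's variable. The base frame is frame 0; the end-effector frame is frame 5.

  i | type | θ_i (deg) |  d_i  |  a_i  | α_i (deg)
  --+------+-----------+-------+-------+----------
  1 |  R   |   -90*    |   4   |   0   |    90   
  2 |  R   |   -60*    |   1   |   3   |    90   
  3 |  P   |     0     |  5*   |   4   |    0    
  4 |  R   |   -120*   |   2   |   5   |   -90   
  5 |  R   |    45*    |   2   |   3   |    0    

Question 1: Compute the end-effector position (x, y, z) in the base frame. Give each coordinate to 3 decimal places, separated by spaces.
6.167 1.639 -2.918

after link 1: o_1 = (0.0000, 0.0000, 4.0000)
after link 2: o_2 = (-1.0000, -1.5000, 1.4019)
after link 3: o_3 = (-1.0000, 0.8301, -4.5622)
after link 4: o_4 = (3.3301, 3.8122, -3.3971)
after link 5: o_5 = (6.1672, 1.6394, -2.9179)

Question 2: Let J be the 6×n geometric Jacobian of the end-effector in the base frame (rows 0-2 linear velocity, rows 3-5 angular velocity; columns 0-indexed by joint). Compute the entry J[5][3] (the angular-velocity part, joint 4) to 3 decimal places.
axis z_3 = (-0.0000,0.8660,-0.5000); lever o_n−o_3 = (7.1672,0.8092,1.6443)
cross product → J_v[:, 3] = (1.8286,-3.5836,-6.2070)
J_ω[:, 3] = z_3
entry J[5][3] = -0.5000

-0.500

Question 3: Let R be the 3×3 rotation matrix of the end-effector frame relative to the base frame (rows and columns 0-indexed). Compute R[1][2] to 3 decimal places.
-0.433

End-effector z-axis (col 2 of R) = (0.5000,-0.4330,-0.7500)
R[1][2] = -0.4330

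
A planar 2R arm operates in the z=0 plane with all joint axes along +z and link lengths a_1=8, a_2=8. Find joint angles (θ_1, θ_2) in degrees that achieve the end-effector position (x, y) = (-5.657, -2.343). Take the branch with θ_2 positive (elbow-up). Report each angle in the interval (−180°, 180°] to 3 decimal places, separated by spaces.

134.999 134.999

cos θ_2 = (37.4913−8²−8²)/(2·8·8) = -0.7071; θ_2 = 134.9994° (elbow-up)
β = atan2(-2.3430,-5.6570) = -157.5018°; ψ = atan2(5.6569,2.3432) = 67.4997°
θ_1 = β − ψ = -225.0015°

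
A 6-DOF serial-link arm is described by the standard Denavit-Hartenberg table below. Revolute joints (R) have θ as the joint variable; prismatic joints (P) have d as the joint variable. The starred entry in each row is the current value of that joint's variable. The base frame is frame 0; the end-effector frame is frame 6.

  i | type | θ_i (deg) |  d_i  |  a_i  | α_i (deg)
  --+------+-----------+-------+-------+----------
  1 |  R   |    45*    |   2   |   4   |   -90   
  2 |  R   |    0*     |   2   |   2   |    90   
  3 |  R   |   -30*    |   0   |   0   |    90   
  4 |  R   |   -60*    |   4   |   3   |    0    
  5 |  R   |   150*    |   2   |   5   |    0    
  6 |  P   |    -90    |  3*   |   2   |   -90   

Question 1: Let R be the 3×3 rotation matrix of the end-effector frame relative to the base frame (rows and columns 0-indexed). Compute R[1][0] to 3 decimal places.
0.259

End-effector x-axis (col 0 of R) = (0.9659,0.2588,0.0000)
R[1][0] = 0.2588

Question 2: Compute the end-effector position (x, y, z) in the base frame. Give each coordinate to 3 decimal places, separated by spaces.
after link 1: o_1 = (2.8284, 2.8284, 2.0000)
after link 2: o_2 = (2.8284, 5.6569, 2.0000)
after link 3: o_3 = (2.8284, 5.6569, 2.0000)
after link 4: o_4 = (5.3126, 2.1814, -0.5981)
after link 5: o_5 = (5.8302, 0.2495, 4.4019)
after link 6: o_6 = (8.5385, -2.1306, 4.4019)

8.539 -2.131 4.402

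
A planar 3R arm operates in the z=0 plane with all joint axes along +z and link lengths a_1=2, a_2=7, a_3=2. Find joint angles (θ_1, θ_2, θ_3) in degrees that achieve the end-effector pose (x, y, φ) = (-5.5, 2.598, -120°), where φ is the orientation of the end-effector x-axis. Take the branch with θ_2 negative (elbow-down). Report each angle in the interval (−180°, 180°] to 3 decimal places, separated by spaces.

wrist centre = target − a_3·(cos φ, sin φ) = (-4.5000, 4.3301)
cos θ_2 = (38.9993−2²−7²)/(2·2·7) = -0.5000; θ_2 = -120.0016° (elbow-down)
β = atan2(4.3301,-4.5000) = 136.1026°; ψ = atan2(-6.0621,-1.5002) = -103.8996°
θ_1 = β − ψ = 240.0022°
θ_3 = φ − θ_1 − θ_2 = 119.9994° (wrapped to (-180°,180°])

-119.998 -120.002 119.999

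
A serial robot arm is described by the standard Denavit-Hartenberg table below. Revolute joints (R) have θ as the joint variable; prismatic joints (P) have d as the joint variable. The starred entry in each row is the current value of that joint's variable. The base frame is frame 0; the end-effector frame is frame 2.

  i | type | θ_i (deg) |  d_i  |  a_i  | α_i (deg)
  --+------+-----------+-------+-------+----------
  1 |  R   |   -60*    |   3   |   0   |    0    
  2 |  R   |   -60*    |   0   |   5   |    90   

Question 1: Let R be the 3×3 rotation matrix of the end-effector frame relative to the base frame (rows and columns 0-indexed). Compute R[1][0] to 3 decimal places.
End-effector x-axis (col 0 of R) = (-0.5000,-0.8660,0.0000)
R[1][0] = -0.8660

-0.866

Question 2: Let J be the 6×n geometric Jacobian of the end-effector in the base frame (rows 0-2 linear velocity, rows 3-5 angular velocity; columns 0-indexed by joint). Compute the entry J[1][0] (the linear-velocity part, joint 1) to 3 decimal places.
axis z_0 = ẑ; lever o_n−o_0 = (-2.5000,-4.3301,3.0000)
cross product → J_v[:, 0] = (4.3301,-2.5000,0.0000)
J_ω[:, 0] = z_0
entry J[1][0] = -2.5000

-2.500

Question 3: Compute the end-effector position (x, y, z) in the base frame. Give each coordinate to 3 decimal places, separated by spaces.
after link 1: o_1 = (0.0000, 0.0000, 3.0000)
after link 2: o_2 = (-2.5000, -4.3301, 3.0000)

-2.500 -4.330 3.000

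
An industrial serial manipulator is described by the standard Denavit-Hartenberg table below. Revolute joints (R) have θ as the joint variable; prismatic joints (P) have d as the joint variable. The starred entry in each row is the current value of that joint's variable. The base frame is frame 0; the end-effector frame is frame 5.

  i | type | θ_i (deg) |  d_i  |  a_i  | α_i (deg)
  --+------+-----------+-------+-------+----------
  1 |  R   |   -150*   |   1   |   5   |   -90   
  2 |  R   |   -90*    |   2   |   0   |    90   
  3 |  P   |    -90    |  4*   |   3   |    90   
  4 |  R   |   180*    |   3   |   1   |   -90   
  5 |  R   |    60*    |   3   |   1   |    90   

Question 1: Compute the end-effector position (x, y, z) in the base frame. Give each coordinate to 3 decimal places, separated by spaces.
-3.214 -2.433 -1.134

after link 1: o_1 = (-4.3301, -2.5000, 1.0000)
after link 2: o_2 = (-3.3301, -4.2321, 1.0000)
after link 3: o_3 = (-1.3660, 0.3660, 1.0000)
after link 4: o_4 = (-0.8660, -0.5000, -2.0000)
after link 5: o_5 = (-3.2141, -2.4330, -1.1340)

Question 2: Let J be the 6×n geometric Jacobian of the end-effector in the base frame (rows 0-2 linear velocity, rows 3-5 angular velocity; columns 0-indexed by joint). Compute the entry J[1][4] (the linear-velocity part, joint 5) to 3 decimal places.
axis z_4 = (-0.8660,-0.5000,-0.0000); lever o_n−o_4 = (-2.3481,-1.9330,0.8660)
cross product → J_v[:, 4] = (-0.4330,0.7500,0.5000)
J_ω[:, 4] = z_4
entry J[1][4] = 0.7500

0.750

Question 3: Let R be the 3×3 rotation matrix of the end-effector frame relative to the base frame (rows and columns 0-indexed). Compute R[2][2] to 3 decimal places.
-0.500

End-effector z-axis (col 2 of R) = (0.4330,-0.7500,-0.5000)
R[2][2] = -0.5000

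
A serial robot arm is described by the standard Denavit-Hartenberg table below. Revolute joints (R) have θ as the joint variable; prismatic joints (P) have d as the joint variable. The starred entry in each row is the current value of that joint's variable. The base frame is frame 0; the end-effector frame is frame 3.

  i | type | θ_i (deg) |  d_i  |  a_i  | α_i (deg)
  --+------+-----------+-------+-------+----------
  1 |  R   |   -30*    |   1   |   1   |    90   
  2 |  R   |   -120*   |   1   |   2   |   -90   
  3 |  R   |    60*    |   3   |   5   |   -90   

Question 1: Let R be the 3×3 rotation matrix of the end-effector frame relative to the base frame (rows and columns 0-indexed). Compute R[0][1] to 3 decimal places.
End-effector y-axis (col 1 of R) = (-0.7500,0.4330,0.5000)
R[0][1] = -0.7500

-0.750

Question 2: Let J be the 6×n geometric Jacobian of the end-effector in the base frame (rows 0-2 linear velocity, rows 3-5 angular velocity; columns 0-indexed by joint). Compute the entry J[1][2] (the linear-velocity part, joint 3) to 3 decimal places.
1.083

axis z_2 = (0.7500,-0.4330,-0.5000); lever o_n−o_2 = (3.3325,3.0760,-3.6651)
cross product → J_v[:, 2] = (3.1250,1.0825,3.7500)
J_ω[:, 2] = z_2
entry J[1][2] = 1.0825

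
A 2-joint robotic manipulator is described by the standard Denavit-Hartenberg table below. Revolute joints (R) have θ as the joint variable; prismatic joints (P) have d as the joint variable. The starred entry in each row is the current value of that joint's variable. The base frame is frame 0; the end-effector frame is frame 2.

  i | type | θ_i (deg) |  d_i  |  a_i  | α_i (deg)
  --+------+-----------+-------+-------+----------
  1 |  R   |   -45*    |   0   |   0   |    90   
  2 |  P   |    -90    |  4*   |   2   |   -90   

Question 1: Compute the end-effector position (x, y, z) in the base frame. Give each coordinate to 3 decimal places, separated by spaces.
after link 1: o_1 = (0.0000, 0.0000, 0.0000)
after link 2: o_2 = (-2.8284, -2.8284, -2.0000)

-2.828 -2.828 -2.000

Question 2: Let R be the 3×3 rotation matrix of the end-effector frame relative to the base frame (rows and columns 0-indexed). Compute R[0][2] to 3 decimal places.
End-effector z-axis (col 2 of R) = (0.7071,-0.7071,0.0000)
R[0][2] = 0.7071

0.707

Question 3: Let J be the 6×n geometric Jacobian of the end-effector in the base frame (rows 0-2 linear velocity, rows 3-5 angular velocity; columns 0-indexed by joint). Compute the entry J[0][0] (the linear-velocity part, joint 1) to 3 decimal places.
2.828

axis z_0 = ẑ; lever o_n−o_0 = (-2.8284,-2.8284,-2.0000)
cross product → J_v[:, 0] = (2.8284,-2.8284,0.0000)
J_ω[:, 0] = z_0
entry J[0][0] = 2.8284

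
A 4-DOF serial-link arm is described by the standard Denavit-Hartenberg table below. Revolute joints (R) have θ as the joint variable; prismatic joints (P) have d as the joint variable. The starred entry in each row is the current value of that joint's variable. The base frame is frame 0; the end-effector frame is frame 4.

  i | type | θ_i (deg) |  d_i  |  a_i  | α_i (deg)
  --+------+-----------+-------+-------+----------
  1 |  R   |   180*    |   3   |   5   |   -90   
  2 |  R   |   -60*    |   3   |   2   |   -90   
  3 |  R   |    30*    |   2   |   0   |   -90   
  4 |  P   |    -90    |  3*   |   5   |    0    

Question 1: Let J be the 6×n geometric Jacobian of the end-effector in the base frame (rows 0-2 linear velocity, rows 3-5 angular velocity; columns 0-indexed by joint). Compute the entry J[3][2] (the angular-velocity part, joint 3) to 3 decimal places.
axis z_2 = (-0.8660,0.0000,-0.5000); lever o_n−o_2 = (-5.3122,2.5981,-4.7990)
cross product → J_v[:, 2] = (1.2990,-1.5000,-2.2500)
J_ω[:, 2] = z_2
entry J[3][2] = -0.8660

-0.866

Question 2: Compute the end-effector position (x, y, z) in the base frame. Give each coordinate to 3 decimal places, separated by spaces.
after link 1: o_1 = (-5.0000, 0.0000, 3.0000)
after link 2: o_2 = (-6.0000, -3.0000, 4.7321)
after link 3: o_3 = (-7.7321, -3.0000, 3.7321)
after link 4: o_4 = (-11.3122, -0.4019, -0.0670)

-11.312 -0.402 -0.067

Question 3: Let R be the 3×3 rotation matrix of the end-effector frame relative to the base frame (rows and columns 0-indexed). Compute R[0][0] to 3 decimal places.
End-effector x-axis (col 0 of R) = (-0.8660,-0.0000,-0.5000)
R[0][0] = -0.8660

-0.866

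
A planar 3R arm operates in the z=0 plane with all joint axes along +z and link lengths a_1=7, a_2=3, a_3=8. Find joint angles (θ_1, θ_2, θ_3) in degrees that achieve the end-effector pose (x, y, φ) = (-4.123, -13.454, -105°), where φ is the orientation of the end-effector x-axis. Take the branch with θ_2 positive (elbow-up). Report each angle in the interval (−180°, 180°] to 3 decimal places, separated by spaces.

-135.003 119.990 -89.986

wrist centre = target − a_3·(cos φ, sin φ) = (-2.0524, -5.7266)
cos θ_2 = (37.0064−7²−3²)/(2·7·3) = -0.4998; θ_2 = 119.9899° (elbow-up)
β = atan2(-5.7266,-2.0524) = -109.7180°; ψ = atan2(2.5983,5.5005) = 25.2854°
θ_1 = β − ψ = -135.0034°
θ_3 = φ − θ_1 − θ_2 = -89.9865° (wrapped to (-180°,180°])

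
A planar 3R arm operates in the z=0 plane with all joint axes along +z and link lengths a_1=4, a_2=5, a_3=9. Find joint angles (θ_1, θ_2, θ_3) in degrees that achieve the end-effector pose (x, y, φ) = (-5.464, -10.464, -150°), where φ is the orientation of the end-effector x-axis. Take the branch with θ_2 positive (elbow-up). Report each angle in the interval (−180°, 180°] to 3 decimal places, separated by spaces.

wrist centre = target − a_3·(cos φ, sin φ) = (2.3302, -5.9640)
cos θ_2 = (40.9993−4²−5²)/(2·4·5) = -0.0000; θ_2 = 90.0011° (elbow-up)
β = atan2(-5.9640,2.3302) = -68.6586°; ψ = atan2(5.0000,3.9999) = 51.3408°
θ_1 = β − ψ = -119.9995°
θ_3 = φ − θ_1 − θ_2 = -120.0016° (wrapped to (-180°,180°])

-119.999 90.001 -120.002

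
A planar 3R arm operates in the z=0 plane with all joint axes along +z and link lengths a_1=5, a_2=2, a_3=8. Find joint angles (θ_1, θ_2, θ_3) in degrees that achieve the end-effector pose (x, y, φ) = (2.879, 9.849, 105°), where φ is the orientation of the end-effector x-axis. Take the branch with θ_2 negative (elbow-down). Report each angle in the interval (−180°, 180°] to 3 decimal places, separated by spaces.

45.004 -90.002 149.998

wrist centre = target − a_3·(cos φ, sin φ) = (4.9496, 2.1216)
cos θ_2 = (28.9992−5²−2²)/(2·5·2) = -0.0000; θ_2 = -90.0022° (elbow-down)
β = atan2(2.1216,4.9496) = 23.2021°; ψ = atan2(-2.0000,4.9999) = -21.8017°
θ_1 = β − ψ = 45.0038°
θ_3 = φ − θ_1 − θ_2 = 149.9984° (wrapped to (-180°,180°])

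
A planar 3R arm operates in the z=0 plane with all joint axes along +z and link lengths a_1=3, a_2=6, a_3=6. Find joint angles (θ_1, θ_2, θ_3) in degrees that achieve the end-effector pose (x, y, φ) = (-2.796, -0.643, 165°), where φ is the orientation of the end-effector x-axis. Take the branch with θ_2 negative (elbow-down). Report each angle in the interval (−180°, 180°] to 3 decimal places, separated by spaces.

wrist centre = target − a_3·(cos φ, sin φ) = (2.9996, -2.1959)
cos θ_2 = (13.8194−3²−6²)/(2·3·6) = -0.8661; θ_2 = -150.0118° (elbow-down)
β = atan2(-2.1959,2.9996) = -36.2071°; ψ = atan2(-2.9989,-2.1968) = -126.2235°
θ_1 = β − ψ = 90.0164°
θ_3 = φ − θ_1 − θ_2 = -135.0046° (wrapped to (-180°,180°])

90.016 -150.012 -135.005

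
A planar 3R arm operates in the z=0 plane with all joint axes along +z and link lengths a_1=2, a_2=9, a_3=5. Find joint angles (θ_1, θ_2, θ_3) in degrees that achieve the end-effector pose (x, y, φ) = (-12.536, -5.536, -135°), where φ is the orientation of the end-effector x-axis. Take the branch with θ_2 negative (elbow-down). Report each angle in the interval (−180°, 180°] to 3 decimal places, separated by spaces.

-90.013 -89.984 44.997

wrist centre = target − a_3·(cos φ, sin φ) = (-9.0005, -2.0005)
cos θ_2 = (85.0103−2²−9²)/(2·2·9) = 0.0003; θ_2 = -89.9837° (elbow-down)
β = atan2(-2.0005,-9.0005) = -167.4690°; ψ = atan2(-9.0000,2.0026) = -77.4556°
θ_1 = β − ψ = -90.0134°
θ_3 = φ − θ_1 − θ_2 = 44.9970° (wrapped to (-180°,180°])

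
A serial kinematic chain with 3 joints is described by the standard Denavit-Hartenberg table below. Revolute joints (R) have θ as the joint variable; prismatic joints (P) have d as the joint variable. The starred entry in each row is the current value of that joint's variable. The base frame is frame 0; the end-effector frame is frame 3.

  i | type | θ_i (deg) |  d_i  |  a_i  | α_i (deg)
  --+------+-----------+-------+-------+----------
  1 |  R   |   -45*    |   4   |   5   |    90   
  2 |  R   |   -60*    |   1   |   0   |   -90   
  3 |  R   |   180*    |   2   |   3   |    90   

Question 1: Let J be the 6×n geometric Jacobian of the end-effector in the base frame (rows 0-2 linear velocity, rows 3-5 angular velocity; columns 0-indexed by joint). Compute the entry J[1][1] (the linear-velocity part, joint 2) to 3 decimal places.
2.544

axis z_1 = (-0.7071,-0.7071,0.0000); lever o_n−o_1 = (-0.5430,-0.8712,3.5981)
cross product → J_v[:, 1] = (-2.5442,2.5442,0.2321)
J_ω[:, 1] = z_1
entry J[1][1] = 2.5442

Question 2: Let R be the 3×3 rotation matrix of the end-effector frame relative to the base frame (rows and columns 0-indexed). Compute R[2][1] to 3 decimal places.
0.500

End-effector y-axis (col 1 of R) = (0.6124,-0.6124,0.5000)
R[2][1] = 0.5000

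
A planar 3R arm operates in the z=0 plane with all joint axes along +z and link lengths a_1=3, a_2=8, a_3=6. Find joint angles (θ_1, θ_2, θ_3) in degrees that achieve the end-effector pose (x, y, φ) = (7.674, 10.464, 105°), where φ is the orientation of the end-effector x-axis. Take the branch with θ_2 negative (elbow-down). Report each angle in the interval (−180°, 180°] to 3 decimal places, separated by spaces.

wrist centre = target − a_3·(cos φ, sin φ) = (9.2269, 4.6684)
cos θ_2 = (106.9303−3²−8²)/(2·3·8) = 0.7069; θ_2 = -45.0182° (elbow-down)
β = atan2(4.6684,9.2269) = 26.8376°; ψ = atan2(-5.6587,8.6551) = -33.1766°
θ_1 = β − ψ = 60.0141°
θ_3 = φ − θ_1 − θ_2 = 90.0041° (wrapped to (-180°,180°])

60.014 -45.018 90.004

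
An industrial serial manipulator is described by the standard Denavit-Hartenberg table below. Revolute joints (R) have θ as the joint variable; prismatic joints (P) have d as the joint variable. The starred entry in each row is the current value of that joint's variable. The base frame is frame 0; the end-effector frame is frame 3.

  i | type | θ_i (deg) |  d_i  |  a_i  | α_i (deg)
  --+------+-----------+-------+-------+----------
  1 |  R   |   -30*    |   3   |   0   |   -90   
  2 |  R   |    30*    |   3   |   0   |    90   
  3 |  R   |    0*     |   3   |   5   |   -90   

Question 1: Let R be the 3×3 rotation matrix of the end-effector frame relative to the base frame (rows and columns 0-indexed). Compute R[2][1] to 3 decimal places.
End-effector y-axis (col 1 of R) = (-0.4330,0.2500,-0.8660)
R[2][1] = -0.8660

-0.866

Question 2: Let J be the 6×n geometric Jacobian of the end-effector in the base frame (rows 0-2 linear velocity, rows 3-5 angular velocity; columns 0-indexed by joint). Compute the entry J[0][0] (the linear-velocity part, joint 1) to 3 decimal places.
axis z_0 = ẑ; lever o_n−o_0 = (6.5490,-0.3170,3.0981)
cross product → J_v[:, 0] = (0.3170,6.5490,-0.0000)
J_ω[:, 0] = z_0
entry J[0][0] = 0.3170

0.317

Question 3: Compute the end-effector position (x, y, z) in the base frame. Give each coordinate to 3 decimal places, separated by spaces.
after link 1: o_1 = (0.0000, 0.0000, 3.0000)
after link 2: o_2 = (1.5000, 2.5981, 3.0000)
after link 3: o_3 = (6.5490, -0.3170, 3.0981)

6.549 -0.317 3.098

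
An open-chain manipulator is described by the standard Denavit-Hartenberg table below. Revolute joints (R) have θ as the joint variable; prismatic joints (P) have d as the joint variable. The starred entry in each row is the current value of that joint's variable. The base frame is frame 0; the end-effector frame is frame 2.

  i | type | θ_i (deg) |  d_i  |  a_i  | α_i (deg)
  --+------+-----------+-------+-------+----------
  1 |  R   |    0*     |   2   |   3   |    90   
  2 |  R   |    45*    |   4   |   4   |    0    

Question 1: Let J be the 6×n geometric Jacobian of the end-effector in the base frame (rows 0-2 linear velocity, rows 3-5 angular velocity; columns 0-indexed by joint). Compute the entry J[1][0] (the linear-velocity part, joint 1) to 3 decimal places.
axis z_0 = ẑ; lever o_n−o_0 = (5.8284,-4.0000,4.8284)
cross product → J_v[:, 0] = (4.0000,5.8284,-0.0000)
J_ω[:, 0] = z_0
entry J[1][0] = 5.8284

5.828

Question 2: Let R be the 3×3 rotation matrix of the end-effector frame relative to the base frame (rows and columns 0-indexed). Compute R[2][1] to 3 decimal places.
End-effector y-axis (col 1 of R) = (-0.7071,0.0000,0.7071)
R[2][1] = 0.7071

0.707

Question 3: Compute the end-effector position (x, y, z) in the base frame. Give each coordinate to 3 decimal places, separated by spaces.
5.828 -4.000 4.828

after link 1: o_1 = (3.0000, 0.0000, 2.0000)
after link 2: o_2 = (5.8284, -4.0000, 4.8284)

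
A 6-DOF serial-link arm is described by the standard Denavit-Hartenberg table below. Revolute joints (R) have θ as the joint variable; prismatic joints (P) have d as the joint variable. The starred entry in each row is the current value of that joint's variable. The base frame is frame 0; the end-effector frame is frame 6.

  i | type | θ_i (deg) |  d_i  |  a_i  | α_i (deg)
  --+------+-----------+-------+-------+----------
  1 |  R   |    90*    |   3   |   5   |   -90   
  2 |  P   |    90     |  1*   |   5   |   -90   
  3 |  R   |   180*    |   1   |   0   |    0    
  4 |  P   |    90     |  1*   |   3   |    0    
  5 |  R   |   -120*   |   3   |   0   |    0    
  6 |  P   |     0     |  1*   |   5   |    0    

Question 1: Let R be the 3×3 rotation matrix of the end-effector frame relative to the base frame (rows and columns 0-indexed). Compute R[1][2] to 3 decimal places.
-1.000

End-effector z-axis (col 2 of R) = (-0.0000,-1.0000,-0.0000)
R[1][2] = -1.0000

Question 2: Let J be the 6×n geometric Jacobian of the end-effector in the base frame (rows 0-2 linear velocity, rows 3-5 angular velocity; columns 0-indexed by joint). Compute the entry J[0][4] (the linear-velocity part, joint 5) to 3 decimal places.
axis z_4 = (-0.0000,-1.0000,-0.0000); lever o_n−o_4 = (2.5000,-4.0000,4.3301)
cross product → J_v[:, 4] = (-4.3301,0.0000,2.5000)
J_ω[:, 4] = z_4
entry J[0][4] = -4.3301

-4.330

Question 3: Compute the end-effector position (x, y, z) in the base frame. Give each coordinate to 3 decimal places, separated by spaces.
after link 1: o_1 = (0.0000, 5.0000, 3.0000)
after link 2: o_2 = (-1.0000, 5.0000, -2.0000)
after link 3: o_3 = (-1.0000, 4.0000, -2.0000)
after link 4: o_4 = (-4.0000, 3.0000, -2.0000)
after link 5: o_5 = (-4.0000, 0.0000, -2.0000)
after link 6: o_6 = (-1.5000, -1.0000, 2.3301)

-1.500 -1.000 2.330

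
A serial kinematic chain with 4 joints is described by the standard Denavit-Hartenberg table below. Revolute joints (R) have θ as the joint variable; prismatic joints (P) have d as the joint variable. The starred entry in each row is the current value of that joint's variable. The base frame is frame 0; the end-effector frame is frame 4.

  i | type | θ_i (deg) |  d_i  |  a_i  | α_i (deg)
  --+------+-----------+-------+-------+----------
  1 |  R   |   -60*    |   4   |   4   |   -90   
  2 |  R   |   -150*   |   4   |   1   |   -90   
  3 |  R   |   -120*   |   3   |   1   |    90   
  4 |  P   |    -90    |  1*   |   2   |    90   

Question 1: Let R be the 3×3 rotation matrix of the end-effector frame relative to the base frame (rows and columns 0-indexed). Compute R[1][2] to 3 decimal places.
-0.058

End-effector z-axis (col 2 of R) = (-0.9665,-0.0580,0.2500)
R[1][2] = -0.0580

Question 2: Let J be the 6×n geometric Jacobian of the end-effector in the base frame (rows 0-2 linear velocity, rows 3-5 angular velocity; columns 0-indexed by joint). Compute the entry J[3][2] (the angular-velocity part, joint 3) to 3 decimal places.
0.250

axis z_2 = (0.2500,-0.4330,0.8660); lever o_n−o_2 = (1.1585,-1.2745,0.1830)
cross product → J_v[:, 2] = (1.0245,0.9575,0.1830)
J_ω[:, 2] = z_2
entry J[3][2] = 0.2500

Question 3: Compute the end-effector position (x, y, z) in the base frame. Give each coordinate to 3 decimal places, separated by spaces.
after link 1: o_1 = (2.0000, -3.4641, 4.0000)
after link 2: o_2 = (5.0311, -0.7141, 4.5000)
after link 3: o_3 = (6.7476, -1.9551, 6.8481)
after link 4: o_4 = (6.1896, -1.9886, 4.6830)

6.190 -1.989 4.683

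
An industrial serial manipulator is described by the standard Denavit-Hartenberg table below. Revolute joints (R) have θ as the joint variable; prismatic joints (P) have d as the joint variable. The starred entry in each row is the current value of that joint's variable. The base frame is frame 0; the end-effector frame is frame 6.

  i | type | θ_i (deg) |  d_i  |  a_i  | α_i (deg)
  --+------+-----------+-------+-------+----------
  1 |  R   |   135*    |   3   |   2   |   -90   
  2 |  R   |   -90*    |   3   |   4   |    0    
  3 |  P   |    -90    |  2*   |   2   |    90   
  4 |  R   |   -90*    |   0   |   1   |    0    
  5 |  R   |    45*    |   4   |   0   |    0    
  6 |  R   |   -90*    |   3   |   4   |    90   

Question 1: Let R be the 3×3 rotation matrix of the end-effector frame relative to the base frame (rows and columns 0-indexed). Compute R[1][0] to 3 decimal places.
End-effector x-axis (col 0 of R) = (0.0000,1.0000,-0.0000)
R[1][0] = 1.0000

1.000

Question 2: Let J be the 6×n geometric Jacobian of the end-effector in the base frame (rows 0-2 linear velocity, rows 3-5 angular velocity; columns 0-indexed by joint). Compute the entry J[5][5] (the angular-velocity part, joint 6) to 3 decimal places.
-1.000

axis z_5 = (-0.0000,-0.0000,-1.0000); lever o_n−o_5 = (0.0000,4.0000,-3.0000)
cross product → J_v[:, 5] = (4.0000,-0.0000,-0.0000)
J_ω[:, 5] = z_5
entry J[5][5] = -1.0000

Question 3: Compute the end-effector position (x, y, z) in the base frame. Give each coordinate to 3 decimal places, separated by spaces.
-2.828 1.172 -0.000

after link 1: o_1 = (-1.4142, 1.4142, 3.0000)
after link 2: o_2 = (-3.5355, -0.7071, 7.0000)
after link 3: o_3 = (-3.5355, -3.5355, 7.0000)
after link 4: o_4 = (-2.8284, -2.8284, 7.0000)
after link 5: o_5 = (-2.8284, -2.8284, 3.0000)
after link 6: o_6 = (-2.8284, 1.1716, -0.0000)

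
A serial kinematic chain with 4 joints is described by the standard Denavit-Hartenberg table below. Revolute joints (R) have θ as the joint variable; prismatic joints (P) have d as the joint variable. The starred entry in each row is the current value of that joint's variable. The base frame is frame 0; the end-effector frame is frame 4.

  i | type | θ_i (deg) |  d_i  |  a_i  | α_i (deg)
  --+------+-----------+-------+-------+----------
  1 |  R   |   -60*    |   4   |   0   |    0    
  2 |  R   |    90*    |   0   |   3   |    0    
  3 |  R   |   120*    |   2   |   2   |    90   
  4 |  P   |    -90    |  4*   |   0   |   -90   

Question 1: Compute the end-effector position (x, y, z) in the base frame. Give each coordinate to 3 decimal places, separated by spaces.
2.866 5.964 6.000

after link 1: o_1 = (0.0000, 0.0000, 4.0000)
after link 2: o_2 = (2.5981, 1.5000, 4.0000)
after link 3: o_3 = (0.8660, 2.5000, 6.0000)
after link 4: o_4 = (2.8660, 5.9641, 6.0000)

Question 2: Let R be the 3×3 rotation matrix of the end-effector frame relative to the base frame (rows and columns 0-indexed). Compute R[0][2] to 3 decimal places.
-0.866

End-effector z-axis (col 2 of R) = (-0.8660,0.5000,0.0000)
R[0][2] = -0.8660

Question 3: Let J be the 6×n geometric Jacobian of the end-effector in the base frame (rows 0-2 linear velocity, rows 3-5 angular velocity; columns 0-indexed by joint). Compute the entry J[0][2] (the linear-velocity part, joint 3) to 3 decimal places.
-4.464

axis z_2 = (0.0000,0.0000,1.0000); lever o_n−o_2 = (0.2679,4.4641,2.0000)
cross product → J_v[:, 2] = (-4.4641,0.2679,0.0000)
J_ω[:, 2] = z_2
entry J[0][2] = -4.4641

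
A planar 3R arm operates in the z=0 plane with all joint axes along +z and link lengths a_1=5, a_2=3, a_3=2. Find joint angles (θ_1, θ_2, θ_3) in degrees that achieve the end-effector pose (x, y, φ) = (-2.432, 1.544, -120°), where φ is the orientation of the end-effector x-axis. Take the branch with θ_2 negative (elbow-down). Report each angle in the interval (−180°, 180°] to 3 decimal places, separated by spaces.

wrist centre = target − a_3·(cos φ, sin φ) = (-1.4320, 3.2761)
cos θ_2 = (12.7831−5²−3²)/(2·5·3) = -0.7072; θ_2 = -135.0099° (elbow-down)
β = atan2(3.2761,-1.4320) = 113.6107°; ψ = atan2(-2.1210,2.8783) = -36.3855°
θ_1 = β − ψ = 149.9962°
θ_3 = φ − θ_1 − θ_2 = -134.9863° (wrapped to (-180°,180°])

149.996 -135.010 -134.986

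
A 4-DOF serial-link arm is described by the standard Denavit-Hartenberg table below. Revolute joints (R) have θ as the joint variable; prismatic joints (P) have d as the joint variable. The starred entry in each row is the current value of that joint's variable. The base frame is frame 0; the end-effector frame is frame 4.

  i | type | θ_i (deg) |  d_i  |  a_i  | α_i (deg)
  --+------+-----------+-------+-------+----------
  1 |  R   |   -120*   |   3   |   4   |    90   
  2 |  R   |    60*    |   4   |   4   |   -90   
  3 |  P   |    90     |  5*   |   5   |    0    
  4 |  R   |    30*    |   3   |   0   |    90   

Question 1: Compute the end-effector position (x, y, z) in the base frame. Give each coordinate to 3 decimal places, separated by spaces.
after link 1: o_1 = (-2.0000, -3.4641, 3.0000)
after link 2: o_2 = (-6.4641, -3.1962, 6.4641)
after link 3: o_3 = (0.0311, -1.9462, 8.9641)
after link 4: o_4 = (1.3301, 0.3038, 10.4641)

1.330 0.304 10.464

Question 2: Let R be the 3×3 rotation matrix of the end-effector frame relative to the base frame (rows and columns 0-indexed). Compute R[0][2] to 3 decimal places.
0.217

End-effector z-axis (col 2 of R) = (0.2165,-0.6250,0.7500)
R[0][2] = 0.2165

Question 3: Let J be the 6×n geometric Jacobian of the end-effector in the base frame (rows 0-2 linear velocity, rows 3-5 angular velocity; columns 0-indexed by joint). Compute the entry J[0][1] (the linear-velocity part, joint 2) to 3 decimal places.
3.732

axis z_1 = (-0.8660,0.5000,0.0000); lever o_n−o_1 = (3.3301,3.7679,7.4641)
cross product → J_v[:, 1] = (3.7321,6.4641,-4.9282)
J_ω[:, 1] = z_1
entry J[0][1] = 3.7321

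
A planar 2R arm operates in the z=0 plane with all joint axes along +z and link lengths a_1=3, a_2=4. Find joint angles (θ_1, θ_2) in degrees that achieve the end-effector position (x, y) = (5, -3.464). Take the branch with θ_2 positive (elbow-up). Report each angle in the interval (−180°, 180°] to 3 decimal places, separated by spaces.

-69.430 60.002

cos θ_2 = (36.9993−3²−4²)/(2·3·4) = 0.5000; θ_2 = 60.0019° (elbow-up)
β = atan2(-3.4640,5.0000) = -34.7142°; ψ = atan2(3.4642,4.9999) = 34.7162°
θ_1 = β − ψ = -69.4304°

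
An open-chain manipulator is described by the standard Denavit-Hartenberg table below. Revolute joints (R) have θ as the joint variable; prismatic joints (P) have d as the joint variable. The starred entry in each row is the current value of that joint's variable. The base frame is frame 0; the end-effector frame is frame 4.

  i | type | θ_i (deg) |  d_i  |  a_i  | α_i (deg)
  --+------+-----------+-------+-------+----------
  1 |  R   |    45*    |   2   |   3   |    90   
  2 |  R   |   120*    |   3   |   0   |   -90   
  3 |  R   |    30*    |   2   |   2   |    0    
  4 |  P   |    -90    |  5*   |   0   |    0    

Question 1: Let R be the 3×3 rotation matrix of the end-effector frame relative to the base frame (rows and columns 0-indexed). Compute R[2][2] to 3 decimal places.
End-effector z-axis (col 2 of R) = (-0.6124,-0.6124,-0.5000)
R[2][2] = -0.5000

-0.500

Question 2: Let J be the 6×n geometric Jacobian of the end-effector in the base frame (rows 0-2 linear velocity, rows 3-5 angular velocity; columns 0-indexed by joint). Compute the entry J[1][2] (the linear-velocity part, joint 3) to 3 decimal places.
axis z_2 = (-0.6124,-0.6124,-0.5000); lever o_n−o_2 = (-5.6061,-4.1919,-2.0000)
cross product → J_v[:, 2] = (-0.8712,1.5783,-0.8660)
J_ω[:, 2] = z_2
entry J[1][2] = 1.5783

1.578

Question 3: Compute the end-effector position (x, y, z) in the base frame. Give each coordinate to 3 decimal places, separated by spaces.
after link 1: o_1 = (2.1213, 2.1213, 2.0000)
after link 2: o_2 = (4.2426, -0.0000, 2.0000)
after link 3: o_3 = (1.6984, -1.1300, 2.5000)
after link 4: o_4 = (-1.3634, -4.1919, 0.0000)

-1.363 -4.192 0.000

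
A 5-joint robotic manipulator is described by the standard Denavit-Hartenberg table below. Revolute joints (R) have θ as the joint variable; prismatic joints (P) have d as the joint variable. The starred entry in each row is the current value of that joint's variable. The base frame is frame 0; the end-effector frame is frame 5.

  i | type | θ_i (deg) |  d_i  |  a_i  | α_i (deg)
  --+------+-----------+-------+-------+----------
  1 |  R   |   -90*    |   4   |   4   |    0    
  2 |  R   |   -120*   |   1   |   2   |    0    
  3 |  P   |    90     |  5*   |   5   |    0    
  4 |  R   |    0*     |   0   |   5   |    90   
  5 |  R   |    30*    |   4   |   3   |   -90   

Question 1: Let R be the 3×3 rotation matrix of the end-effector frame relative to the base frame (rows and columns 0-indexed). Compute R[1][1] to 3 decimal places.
-0.500

End-effector y-axis (col 1 of R) = (0.8660,-0.5000,-0.0000)
R[1][1] = -0.5000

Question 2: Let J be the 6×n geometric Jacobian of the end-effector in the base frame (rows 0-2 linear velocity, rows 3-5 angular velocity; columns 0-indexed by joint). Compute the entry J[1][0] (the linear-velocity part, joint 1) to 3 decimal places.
axis z_0 = ẑ; lever o_n−o_0 = (-11.4952,-11.9103,11.5000)
cross product → J_v[:, 0] = (11.9103,-11.4952,0.0000)
J_ω[:, 0] = z_0
entry J[1][0] = -11.4952

-11.495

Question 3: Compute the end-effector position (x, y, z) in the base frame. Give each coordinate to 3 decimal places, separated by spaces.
-11.495 -11.910 11.500

after link 1: o_1 = (0.0000, -4.0000, 4.0000)
after link 2: o_2 = (-1.7321, -3.0000, 5.0000)
after link 3: o_3 = (-4.2321, -7.3301, 10.0000)
after link 4: o_4 = (-6.7321, -11.6603, 10.0000)
after link 5: o_5 = (-11.4952, -11.9103, 11.5000)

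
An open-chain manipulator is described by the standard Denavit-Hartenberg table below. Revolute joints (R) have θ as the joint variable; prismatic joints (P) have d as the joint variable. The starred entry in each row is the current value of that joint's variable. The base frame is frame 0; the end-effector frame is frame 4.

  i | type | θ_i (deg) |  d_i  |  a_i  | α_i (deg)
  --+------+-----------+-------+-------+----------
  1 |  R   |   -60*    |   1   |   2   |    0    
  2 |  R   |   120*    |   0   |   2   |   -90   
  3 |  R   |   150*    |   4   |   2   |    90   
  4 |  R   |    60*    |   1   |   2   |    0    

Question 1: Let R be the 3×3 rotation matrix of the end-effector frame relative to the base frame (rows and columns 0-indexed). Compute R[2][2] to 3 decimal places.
-0.866

End-effector z-axis (col 2 of R) = (0.2500,0.4330,-0.8660)
R[2][2] = -0.8660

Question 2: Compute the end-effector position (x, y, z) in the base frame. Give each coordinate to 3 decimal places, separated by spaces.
-4.013 1.049 -1.366

after link 1: o_1 = (1.0000, -1.7321, 1.0000)
after link 2: o_2 = (2.0000, 0.0000, 1.0000)
after link 3: o_3 = (-2.3301, 0.5000, 0.0000)
after link 4: o_4 = (-4.0131, 1.0490, -1.3660)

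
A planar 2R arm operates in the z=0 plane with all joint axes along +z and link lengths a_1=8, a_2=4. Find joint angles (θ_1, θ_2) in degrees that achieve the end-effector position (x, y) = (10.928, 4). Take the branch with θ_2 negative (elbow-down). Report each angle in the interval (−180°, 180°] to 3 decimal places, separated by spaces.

cos θ_2 = (135.4212−8²−4²)/(2·8·4) = 0.8660; θ_2 = -30.0080° (elbow-down)
β = atan2(4.0000,10.9280) = 20.1043°; ψ = atan2(-2.0005,11.4638) = -9.8987°
θ_1 = β − ψ = 30.0029°

30.003 -30.008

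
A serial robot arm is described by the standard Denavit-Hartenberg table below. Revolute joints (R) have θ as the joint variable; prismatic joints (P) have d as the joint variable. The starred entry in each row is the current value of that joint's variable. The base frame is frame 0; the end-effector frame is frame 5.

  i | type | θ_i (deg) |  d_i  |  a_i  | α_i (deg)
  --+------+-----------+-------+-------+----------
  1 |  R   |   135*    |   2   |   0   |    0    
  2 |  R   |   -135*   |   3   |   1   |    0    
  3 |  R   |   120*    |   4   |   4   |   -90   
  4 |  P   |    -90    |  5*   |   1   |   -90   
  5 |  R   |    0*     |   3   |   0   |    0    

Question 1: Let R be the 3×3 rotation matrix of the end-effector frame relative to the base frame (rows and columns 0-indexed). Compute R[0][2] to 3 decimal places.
End-effector z-axis (col 2 of R) = (-0.5000,0.8660,-0.0000)
R[0][2] = -0.5000

-0.500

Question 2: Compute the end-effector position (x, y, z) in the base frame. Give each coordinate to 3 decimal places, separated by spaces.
-6.830 3.562 10.000

after link 1: o_1 = (0.0000, 0.0000, 2.0000)
after link 2: o_2 = (1.0000, 0.0000, 5.0000)
after link 3: o_3 = (-1.0000, 3.4641, 9.0000)
after link 4: o_4 = (-5.3301, 0.9641, 10.0000)
after link 5: o_5 = (-6.8301, 3.5622, 10.0000)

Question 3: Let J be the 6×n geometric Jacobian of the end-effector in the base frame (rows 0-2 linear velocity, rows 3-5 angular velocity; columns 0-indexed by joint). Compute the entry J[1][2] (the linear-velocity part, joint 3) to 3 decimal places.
-7.830

axis z_2 = (0.0000,0.0000,1.0000); lever o_n−o_2 = (-7.8301,3.5622,5.0000)
cross product → J_v[:, 2] = (-3.5622,-7.8301,0.0000)
J_ω[:, 2] = z_2
entry J[1][2] = -7.8301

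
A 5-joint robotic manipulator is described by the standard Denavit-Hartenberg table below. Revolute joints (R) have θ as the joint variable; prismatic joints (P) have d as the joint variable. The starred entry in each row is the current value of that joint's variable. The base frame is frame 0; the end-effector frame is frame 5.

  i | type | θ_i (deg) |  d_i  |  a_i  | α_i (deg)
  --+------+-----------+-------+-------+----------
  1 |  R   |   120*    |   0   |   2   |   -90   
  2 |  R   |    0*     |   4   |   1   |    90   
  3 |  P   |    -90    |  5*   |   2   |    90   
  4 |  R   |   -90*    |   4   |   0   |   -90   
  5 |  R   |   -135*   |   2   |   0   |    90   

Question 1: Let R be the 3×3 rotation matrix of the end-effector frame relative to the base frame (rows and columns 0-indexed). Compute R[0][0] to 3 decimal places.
End-effector x-axis (col 0 of R) = (0.3536,-0.6124,0.7071)
R[0][0] = 0.3536

0.354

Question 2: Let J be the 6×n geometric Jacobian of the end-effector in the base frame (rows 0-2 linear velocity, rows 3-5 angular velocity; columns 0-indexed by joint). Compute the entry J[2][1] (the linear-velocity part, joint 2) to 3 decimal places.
3.000

axis z_1 = (-0.8660,-0.5000,0.0000); lever o_n−o_1 = (1.5000,-2.5981,5.0000)
cross product → J_v[:, 1] = (-2.5000,4.3301,3.0000)
J_ω[:, 1] = z_1
entry J[2][1] = 3.0000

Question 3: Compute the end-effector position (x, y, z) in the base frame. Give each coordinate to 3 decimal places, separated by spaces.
after link 1: o_1 = (-1.0000, 1.7321, 0.0000)
after link 2: o_2 = (-4.9641, 0.5981, 0.0000)
after link 3: o_3 = (-3.2321, 1.5981, 5.0000)
after link 4: o_4 = (-1.2321, -1.8660, 5.0000)
after link 5: o_5 = (0.5000, -0.8660, 5.0000)

0.500 -0.866 5.000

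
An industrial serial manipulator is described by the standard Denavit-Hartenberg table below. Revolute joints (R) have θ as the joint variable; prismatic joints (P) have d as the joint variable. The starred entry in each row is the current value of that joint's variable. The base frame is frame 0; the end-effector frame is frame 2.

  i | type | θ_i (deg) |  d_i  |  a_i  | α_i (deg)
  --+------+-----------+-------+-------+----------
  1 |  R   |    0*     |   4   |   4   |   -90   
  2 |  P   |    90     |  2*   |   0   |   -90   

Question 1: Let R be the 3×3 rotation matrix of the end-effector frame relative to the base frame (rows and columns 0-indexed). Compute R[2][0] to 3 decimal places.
-1.000

End-effector x-axis (col 0 of R) = (0.0000,0.0000,-1.0000)
R[2][0] = -1.0000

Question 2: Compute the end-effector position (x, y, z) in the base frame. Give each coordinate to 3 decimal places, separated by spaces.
4.000 2.000 4.000

after link 1: o_1 = (4.0000, 0.0000, 4.0000)
after link 2: o_2 = (4.0000, 2.0000, 4.0000)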